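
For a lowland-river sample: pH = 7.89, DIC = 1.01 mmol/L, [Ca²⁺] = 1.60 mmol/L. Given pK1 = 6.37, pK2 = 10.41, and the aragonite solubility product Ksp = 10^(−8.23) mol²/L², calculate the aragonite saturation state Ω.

α₂ = 1 / (1 + [H⁺]/K2 + [H⁺]²/(K1K2)) = 1 / (1 + 10^+2.52 + 10^+1.00)
   = 1 / (1 + 331.13 + 10.000) = 1/342.13 = 0.002923
[CO3²⁻] = α₂ × DIC = 0.002923 × 1.01 = 0.002952 mmol/L = 2.952 μmol/L
Ksp = 10^(−8.23) = 5.888×10^-9
Ω = [Ca²⁺][CO3²⁻]/Ksp = (1.60×10^-3)(2.952×10^-6) / 5.888×10^-9 = 0.802

Ω = 0.802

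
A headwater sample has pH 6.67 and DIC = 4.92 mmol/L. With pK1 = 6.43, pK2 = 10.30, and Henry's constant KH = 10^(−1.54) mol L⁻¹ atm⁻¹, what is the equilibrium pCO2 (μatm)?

pCO2 = 6.23×10^4 μatm

α₀ = 1 / (1 + K1/[H⁺] + K1K2/[H⁺]²) = 1 / (1 + 10^+0.24 + 10^-3.39)
   = 1 / (1 + 1.7378 + 0.00040738) = 1/2.7382 = 0.3652
[CO2*] = α₀ × DIC = 0.3652 × 4.92 = 1.797 mmol/L
pCO2 = [CO2*]/KH = 1.797×10^-3 / 2.884×10^-2 = 6.23×10^4 μatm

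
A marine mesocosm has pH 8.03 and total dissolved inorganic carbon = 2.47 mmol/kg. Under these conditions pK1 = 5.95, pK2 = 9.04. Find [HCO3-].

α₁ = 1 / (1 + [H⁺]/K1 + K2/[H⁺]) = 1 / (1 + 10^-2.08 + 10^-1.01)
   = 1 / (1 + 0.0083176 + 0.097724) = 1/1.1060 = 0.9041
[HCO3⁻] = α₁ × DIC = 0.9041 × 2.47 = 2.23 mmol/kg

[HCO3⁻] = 2.23 mmol/kg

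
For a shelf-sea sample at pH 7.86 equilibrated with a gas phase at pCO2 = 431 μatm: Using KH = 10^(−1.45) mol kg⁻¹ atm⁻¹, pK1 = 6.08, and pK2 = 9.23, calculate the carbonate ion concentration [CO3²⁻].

[CO3²⁻] = 0.0393 mmol/kg

[CO2*] = KH · pCO2 = 10^(−1.45) × 431×10^-6 = 1.529×10^-5 mol/kg
α₀ = 1/(1 + K1/[H⁺] + K1K2/[H⁺]²) = 1/(1 + 10^+1.78 + 10^+0.41) = 0.01567
DIC = [CO2*]/α₀ = 1.529×10^-5 / 0.01567 = 0.9761 mmol/kg
[CO3²⁻] = α₂·DIC; α₂ = 0.04027, so [CO3²⁻] = 0.04027 × 0.9761 = 0.0393 mmol/kg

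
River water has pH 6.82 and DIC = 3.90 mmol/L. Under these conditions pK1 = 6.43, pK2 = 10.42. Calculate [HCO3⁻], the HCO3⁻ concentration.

[HCO3⁻] = 2.77 mmol/L

α₁ = 1 / (1 + [H⁺]/K1 + K2/[H⁺]) = 1 / (1 + 10^-0.39 + 10^-3.60)
   = 1 / (1 + 0.40738 + 0.00025119) = 1/1.4076 = 0.7104
[HCO3⁻] = α₁ × DIC = 0.7104 × 3.90 = 2.77 mmol/L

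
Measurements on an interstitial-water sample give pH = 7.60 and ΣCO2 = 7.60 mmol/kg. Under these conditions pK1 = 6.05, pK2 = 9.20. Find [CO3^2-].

α₂ = 1 / (1 + [H⁺]/K2 + [H⁺]²/(K1K2)) = 1 / (1 + 10^+1.60 + 10^+0.05)
   = 1 / (1 + 39.811 + 1.1220) = 1/41.933 = 0.02385
[CO3²⁻] = α₂ × DIC = 0.02385 × 7.60 = 0.181 mmol/kg

[CO3²⁻] = 0.181 mmol/kg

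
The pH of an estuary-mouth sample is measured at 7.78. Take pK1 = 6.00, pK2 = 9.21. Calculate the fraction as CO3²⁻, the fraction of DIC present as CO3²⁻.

α₂ = 1 / (1 + [H⁺]/K2 + [H⁺]²/(K1K2)) = 1 / (1 + 10^+1.43 + 10^-0.35)
   = 1 / (1 + 26.915 + 0.44668) = 1/28.362 = 0.03526

α₂ = 0.0353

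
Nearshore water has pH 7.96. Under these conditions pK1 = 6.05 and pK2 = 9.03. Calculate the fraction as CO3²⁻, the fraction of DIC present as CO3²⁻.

α₂ = 1 / (1 + [H⁺]/K2 + [H⁺]²/(K1K2)) = 1 / (1 + 10^+1.07 + 10^-0.84)
   = 1 / (1 + 11.749 + 0.14454) = 1/12.894 = 0.07756

α₂ = 0.0776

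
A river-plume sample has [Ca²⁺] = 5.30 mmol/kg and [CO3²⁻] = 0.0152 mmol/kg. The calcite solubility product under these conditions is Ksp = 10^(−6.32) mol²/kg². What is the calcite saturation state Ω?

Ksp = 10^(−6.32) = 4.786×10^-7
Ω = [Ca²⁺][CO3²⁻]/Ksp = (5.30×10^-3)(0.0152×10^-3) / 4.786×10^-7 = 0.168

Ω = 0.168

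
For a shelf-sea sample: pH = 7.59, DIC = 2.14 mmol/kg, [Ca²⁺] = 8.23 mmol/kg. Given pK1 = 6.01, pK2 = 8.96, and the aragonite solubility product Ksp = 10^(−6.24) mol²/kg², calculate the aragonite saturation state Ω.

Ω = 1.22

α₂ = 1 / (1 + [H⁺]/K2 + [H⁺]²/(K1K2)) = 1 / (1 + 10^+1.37 + 10^-0.21)
   = 1 / (1 + 23.442 + 0.61660) = 1/25.059 = 0.03991
[CO3²⁻] = α₂ × DIC = 0.03991 × 2.14 = 0.08540 mmol/kg
Ksp = 10^(−6.24) = 5.754×10^-7
Ω = [Ca²⁺][CO3²⁻]/Ksp = (8.23×10^-3)(8.540×10^-5) / 5.754×10^-7 = 1.22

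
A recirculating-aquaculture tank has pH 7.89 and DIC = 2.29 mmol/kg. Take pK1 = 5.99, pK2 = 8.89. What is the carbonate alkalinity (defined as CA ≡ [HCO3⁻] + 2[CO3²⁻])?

CA = [HCO3⁻] + 2[CO3²⁻] = (α₁ + 2α₂)·DIC
At pH 7.89: [H⁺]/K1 = 10^-1.90 = 0.012589, K2/[H⁺] = 10^-1.00 = 0.10000
α₁ = 1/(1 + 0.012589 + 0.10000) = 1/1.1126 = 0.8988; α₂ = α₁·K2/[H⁺] = 0.08988
α₁ + 2α₂ = 1.0786
CA = 1.0786 × 2.29 = 2.47 mmol/kg

CA = 2.47 mmol/kg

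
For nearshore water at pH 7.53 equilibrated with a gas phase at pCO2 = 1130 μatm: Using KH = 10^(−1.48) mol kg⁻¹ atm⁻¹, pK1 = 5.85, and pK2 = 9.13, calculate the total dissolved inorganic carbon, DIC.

[CO2*] = KH · pCO2 = 10^(−1.48) × 1130×10^-6 = 3.742×10^-5 mol/kg
α₀ = 1/(1 + K1/[H⁺] + K1K2/[H⁺]²) = 1/(1 + 10^+1.68 + 10^+0.08) = 0.01997
DIC = [CO2*]/α₀ = 3.742×10^-5 / 0.01997 = 1.87 mmol/kg

DIC = 1.87 mmol/kg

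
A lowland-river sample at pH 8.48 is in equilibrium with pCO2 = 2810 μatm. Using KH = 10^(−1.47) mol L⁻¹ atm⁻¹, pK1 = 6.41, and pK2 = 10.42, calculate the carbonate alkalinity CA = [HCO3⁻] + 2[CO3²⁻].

[CO2*] = KH · pCO2 = 10^(−1.47) × 2810×10^-6 = 9.522×10^-5 mol/L
α₀ = 1/(1 + K1/[H⁺] + K1K2/[H⁺]²) = 1/(1 + 10^+2.07 + 10^+0.13) = 0.008345
DIC = [CO2*]/α₀ = 9.522×10^-5 / 0.008345 = 11.41 mmol/L
CA = (α₁ + 2α₂)·DIC = (0.9804 + 2×0.01126) × 11.41 = 11.4 mmol/L

CA = 11.4 mmol/L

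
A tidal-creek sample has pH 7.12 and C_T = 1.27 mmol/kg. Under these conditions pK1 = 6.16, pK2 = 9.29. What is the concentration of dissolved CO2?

[CO2*] = 0.125 mmol/kg

α₀ = 1 / (1 + K1/[H⁺] + K1K2/[H⁺]²) = 1 / (1 + 10^+0.96 + 10^-1.21)
   = 1 / (1 + 9.1201 + 0.061660) = 1/10.182 = 0.09821
[CO2*] = α₀ × DIC = 0.09821 × 1.27 = 0.125 mmol/kg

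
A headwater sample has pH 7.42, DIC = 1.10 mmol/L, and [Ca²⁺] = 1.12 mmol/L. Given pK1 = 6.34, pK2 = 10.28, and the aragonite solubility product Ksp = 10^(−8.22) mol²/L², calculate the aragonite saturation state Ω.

α₂ = 1 / (1 + [H⁺]/K2 + [H⁺]²/(K1K2)) = 1 / (1 + 10^+2.86 + 10^+1.78)
   = 1 / (1 + 724.44 + 60.256) = 1/785.69 = 0.001273
[CO3²⁻] = α₂ × DIC = 0.001273 × 1.10 = 0.001400 mmol/L = 1.400 μmol/L
Ksp = 10^(−8.22) = 6.026×10^-9
Ω = [Ca²⁺][CO3²⁻]/Ksp = (1.12×10^-3)(1.400×10^-6) / 6.026×10^-9 = 0.260

Ω = 0.260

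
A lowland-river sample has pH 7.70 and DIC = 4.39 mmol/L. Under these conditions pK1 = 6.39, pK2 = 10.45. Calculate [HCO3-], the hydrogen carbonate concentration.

[HCO3⁻] = 4.18 mmol/L

α₁ = 1 / (1 + [H⁺]/K1 + K2/[H⁺]) = 1 / (1 + 10^-1.31 + 10^-2.75)
   = 1 / (1 + 0.048978 + 0.0017783) = 1/1.0508 = 0.9517
[HCO3⁻] = α₁ × DIC = 0.9517 × 4.39 = 4.18 mmol/L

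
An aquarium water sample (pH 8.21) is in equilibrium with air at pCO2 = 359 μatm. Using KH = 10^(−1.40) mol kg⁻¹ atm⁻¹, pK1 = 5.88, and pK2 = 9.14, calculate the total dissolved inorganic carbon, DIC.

[CO2*] = KH · pCO2 = 10^(−1.40) × 359×10^-6 = 1.429×10^-5 mol/kg
α₀ = 1/(1 + K1/[H⁺] + K1K2/[H⁺]²) = 1/(1 + 10^+2.33 + 10^+1.40) = 0.004168
DIC = [CO2*]/α₀ = 1.429×10^-5 / 0.004168 = 3.43 mmol/kg

DIC = 3.43 mmol/kg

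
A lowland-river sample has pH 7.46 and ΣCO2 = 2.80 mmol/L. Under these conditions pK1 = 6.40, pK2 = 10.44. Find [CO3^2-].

[CO3²⁻] = 2.69 μmol/L

α₂ = 1 / (1 + [H⁺]/K2 + [H⁺]²/(K1K2)) = 1 / (1 + 10^+2.98 + 10^+1.92)
   = 1 / (1 + 954.99 + 83.176) = 1/1039.2 = 0.0009623
[CO3²⁻] = α₂ × DIC = 0.0009623 × 2.80 = 0.00269 mmol/L = 2.69 μmol/L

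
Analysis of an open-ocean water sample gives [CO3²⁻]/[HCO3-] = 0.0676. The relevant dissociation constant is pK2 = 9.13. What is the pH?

From K2 = [H⁺][CO3²⁻]/[HCO3-]:  pH = pK2 + log₁₀([CO3²⁻]/[HCO3-])
log₁₀(0.0676) = -1.170
pH = 9.13 + (-1.170) = 7.96

pH = 7.96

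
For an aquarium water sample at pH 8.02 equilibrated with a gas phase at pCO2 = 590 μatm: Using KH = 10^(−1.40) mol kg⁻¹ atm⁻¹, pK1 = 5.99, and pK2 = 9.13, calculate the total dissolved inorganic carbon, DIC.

[CO2*] = KH · pCO2 = 10^(−1.40) × 590×10^-6 = 2.349×10^-5 mol/kg
α₀ = 1/(1 + K1/[H⁺] + K1K2/[H⁺]²) = 1/(1 + 10^+2.03 + 10^+0.92) = 0.008586
DIC = [CO2*]/α₀ = 2.349×10^-5 / 0.008586 = 2.74 mmol/kg

DIC = 2.74 mmol/kg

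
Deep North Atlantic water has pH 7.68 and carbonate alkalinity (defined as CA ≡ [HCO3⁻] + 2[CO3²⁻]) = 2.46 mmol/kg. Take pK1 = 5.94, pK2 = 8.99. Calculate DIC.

DIC = 2.39 mmol/kg

CA = [HCO3⁻] + 2[CO3²⁻] = (α₁ + 2α₂)·DIC
At pH 7.68: [H⁺]/K1 = 10^-1.74 = 0.018197, K2/[H⁺] = 10^-1.31 = 0.048978
α₁ = 1/(1 + 0.018197 + 0.048978) = 1/1.0672 = 0.9371; α₂ = α₁·K2/[H⁺] = 0.04589
α₁ + 2α₂ = 1.0288
DIC = CA / (α₁ + 2α₂) = 2.46 / 1.0288 = 2.39 mmol/kg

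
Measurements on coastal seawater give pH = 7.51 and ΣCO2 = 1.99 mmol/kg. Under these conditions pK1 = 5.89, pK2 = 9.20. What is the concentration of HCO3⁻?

α₁ = 1 / (1 + [H⁺]/K1 + K2/[H⁺]) = 1 / (1 + 10^-1.62 + 10^-1.69)
   = 1 / (1 + 0.023988 + 0.020417) = 1/1.0444 = 0.9575
[HCO3⁻] = α₁ × DIC = 0.9575 × 1.99 = 1.91 mmol/kg

[HCO3⁻] = 1.91 mmol/kg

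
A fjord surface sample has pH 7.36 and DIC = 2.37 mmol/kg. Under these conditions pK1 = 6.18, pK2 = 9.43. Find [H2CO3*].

[CO2*] = 0.146 mmol/kg

α₀ = 1 / (1 + K1/[H⁺] + K1K2/[H⁺]²) = 1 / (1 + 10^+1.18 + 10^-0.89)
   = 1 / (1 + 15.136 + 0.12882) = 1/16.264 = 0.06148
[CO2*] = α₀ × DIC = 0.06148 × 2.37 = 0.146 mmol/kg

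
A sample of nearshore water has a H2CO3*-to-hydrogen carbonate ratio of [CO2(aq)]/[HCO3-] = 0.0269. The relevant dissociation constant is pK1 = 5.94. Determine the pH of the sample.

From K1 = [H⁺][HCO3-]/[CO2(aq)]:  pH = pK1 − log₁₀([CO2(aq)]/[HCO3-])
log₁₀(0.0269) = -1.570
pH = 5.94 − (-1.570) = 7.51

pH = 7.51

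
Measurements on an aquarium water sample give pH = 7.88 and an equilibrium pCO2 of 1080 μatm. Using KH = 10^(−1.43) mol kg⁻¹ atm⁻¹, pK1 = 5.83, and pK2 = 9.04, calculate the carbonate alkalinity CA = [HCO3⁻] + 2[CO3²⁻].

[CO2*] = KH · pCO2 = 10^(−1.43) × 1080×10^-6 = 4.013×10^-5 mol/kg
α₀ = 1/(1 + K1/[H⁺] + K1K2/[H⁺]²) = 1/(1 + 10^+2.05 + 10^+0.89) = 0.008267
DIC = [CO2*]/α₀ = 4.013×10^-5 / 0.008267 = 4.854 mmol/kg
CA = (α₁ + 2α₂)·DIC = (0.9276 + 2×0.06417) × 4.854 = 5.13 mmol/kg

CA = 5.13 mmol/kg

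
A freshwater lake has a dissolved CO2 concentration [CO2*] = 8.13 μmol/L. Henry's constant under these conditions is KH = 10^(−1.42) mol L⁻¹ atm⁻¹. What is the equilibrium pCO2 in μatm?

KH = 10^(−1.42) = 3.802×10^-2 mol L⁻¹ atm⁻¹
pCO2 = [CO2*]/KH = 8.13×10^-6 / 3.802×10^-2 = 2.14×10^-4 atm = 214 μatm

pCO2 = 214 μatm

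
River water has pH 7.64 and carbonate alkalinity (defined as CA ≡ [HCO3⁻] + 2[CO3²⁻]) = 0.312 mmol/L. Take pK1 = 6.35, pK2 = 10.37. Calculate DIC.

DIC = 0.327 mmol/L

CA = [HCO3⁻] + 2[CO3²⁻] = (α₁ + 2α₂)·DIC
At pH 7.64: [H⁺]/K1 = 10^-1.29 = 0.051286, K2/[H⁺] = 10^-2.73 = 0.0018621
α₁ = 1/(1 + 0.051286 + 0.0018621) = 1/1.0531 = 0.9495; α₂ = α₁·K2/[H⁺] = 0.001768
α₁ + 2α₂ = 0.9531
DIC = CA / (α₁ + 2α₂) = 0.312 / 0.9531 = 0.327 mmol/L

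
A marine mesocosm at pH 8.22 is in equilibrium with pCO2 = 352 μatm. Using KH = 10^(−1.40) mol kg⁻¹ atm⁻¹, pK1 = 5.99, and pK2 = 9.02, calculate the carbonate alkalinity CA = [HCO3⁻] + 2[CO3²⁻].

[CO2*] = KH · pCO2 = 10^(−1.40) × 352×10^-6 = 1.401×10^-5 mol/kg
α₀ = 1/(1 + K1/[H⁺] + K1K2/[H⁺]²) = 1/(1 + 10^+2.23 + 10^+1.43) = 0.005057
DIC = [CO2*]/α₀ = 1.401×10^-5 / 0.005057 = 2.771 mmol/kg
CA = (α₁ + 2α₂)·DIC = (0.8588 + 2×0.1361) × 2.771 = 3.13 mmol/kg

CA = 3.13 mmol/kg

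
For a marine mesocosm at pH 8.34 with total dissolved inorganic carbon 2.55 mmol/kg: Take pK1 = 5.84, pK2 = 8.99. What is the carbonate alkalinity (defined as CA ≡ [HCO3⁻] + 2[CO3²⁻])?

CA = [HCO3⁻] + 2[CO3²⁻] = (α₁ + 2α₂)·DIC
At pH 8.34: [H⁺]/K1 = 10^-2.50 = 0.0031623, K2/[H⁺] = 10^-0.65 = 0.22387
α₁ = 1/(1 + 0.0031623 + 0.22387) = 1/1.2270 = 0.8150; α₂ = α₁·K2/[H⁺] = 0.1824
α₁ + 2α₂ = 1.1799
CA = 1.1799 × 2.55 = 3.01 mmol/kg

CA = 3.01 mmol/kg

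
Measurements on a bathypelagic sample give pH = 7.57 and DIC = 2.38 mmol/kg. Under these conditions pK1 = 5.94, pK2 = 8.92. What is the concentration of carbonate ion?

[CO3²⁻] = 0.0995 mmol/kg

α₂ = 1 / (1 + [H⁺]/K2 + [H⁺]²/(K1K2)) = 1 / (1 + 10^+1.35 + 10^-0.28)
   = 1 / (1 + 22.387 + 0.52481) = 1/23.912 = 0.04182
[CO3²⁻] = α₂ × DIC = 0.04182 × 2.38 = 0.0995 mmol/kg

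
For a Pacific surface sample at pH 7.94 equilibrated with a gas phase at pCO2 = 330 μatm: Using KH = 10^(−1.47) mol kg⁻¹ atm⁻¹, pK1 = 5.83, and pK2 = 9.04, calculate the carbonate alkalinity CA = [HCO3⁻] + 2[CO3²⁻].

[CO2*] = KH · pCO2 = 10^(−1.47) × 330×10^-6 = 1.118×10^-5 mol/kg
α₀ = 1/(1 + K1/[H⁺] + K1K2/[H⁺]²) = 1/(1 + 10^+2.11 + 10^+1.01) = 0.007140
DIC = [CO2*]/α₀ = 1.118×10^-5 / 0.007140 = 1.566 mmol/kg
CA = (α₁ + 2α₂)·DIC = (0.9198 + 2×0.07306) × 1.566 = 1.67 mmol/kg

CA = 1.67 mmol/kg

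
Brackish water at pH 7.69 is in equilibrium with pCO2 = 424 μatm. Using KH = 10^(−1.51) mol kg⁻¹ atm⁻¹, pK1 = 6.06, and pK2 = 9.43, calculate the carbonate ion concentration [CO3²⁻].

[CO2*] = KH · pCO2 = 10^(−1.51) × 424×10^-6 = 1.310×10^-5 mol/kg
α₀ = 1/(1 + K1/[H⁺] + K1K2/[H⁺]²) = 1/(1 + 10^+1.63 + 10^-0.11) = 0.02251
DIC = [CO2*]/α₀ = 1.310×10^-5 / 0.02251 = 0.5822 mmol/kg
[CO3²⁻] = α₂·DIC; α₂ = 0.01747, so [CO3²⁻] = 0.01747 × 0.5822 = 0.0102 mmol/kg = 10.2 μmol/kg

[CO3²⁻] = 10.2 μmol/kg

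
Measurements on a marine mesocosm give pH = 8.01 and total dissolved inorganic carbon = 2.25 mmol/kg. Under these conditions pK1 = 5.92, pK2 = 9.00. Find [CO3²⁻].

α₂ = 1 / (1 + [H⁺]/K2 + [H⁺]²/(K1K2)) = 1 / (1 + 10^+0.99 + 10^-1.10)
   = 1 / (1 + 9.7724 + 0.079433) = 1/10.852 = 0.09215
[CO3²⁻] = α₂ × DIC = 0.09215 × 2.25 = 0.207 mmol/kg

[CO3²⁻] = 0.207 mmol/kg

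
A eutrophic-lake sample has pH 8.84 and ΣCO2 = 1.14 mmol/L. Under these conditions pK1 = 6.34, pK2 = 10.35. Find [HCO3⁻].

[HCO3⁻] = 1.10 mmol/L

α₁ = 1 / (1 + [H⁺]/K1 + K2/[H⁺]) = 1 / (1 + 10^-2.50 + 10^-1.51)
   = 1 / (1 + 0.0031623 + 0.030903) = 1/1.0341 = 0.9671
[HCO3⁻] = α₁ × DIC = 0.9671 × 1.14 = 1.10 mmol/L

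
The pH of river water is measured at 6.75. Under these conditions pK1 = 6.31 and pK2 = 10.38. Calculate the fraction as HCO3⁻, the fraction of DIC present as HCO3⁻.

α₁ = 1 / (1 + [H⁺]/K1 + K2/[H⁺]) = 1 / (1 + 10^-0.44 + 10^-3.63)
   = 1 / (1 + 0.36308 + 0.00023442) = 1/1.3633 = 0.7335

α₁ = 0.734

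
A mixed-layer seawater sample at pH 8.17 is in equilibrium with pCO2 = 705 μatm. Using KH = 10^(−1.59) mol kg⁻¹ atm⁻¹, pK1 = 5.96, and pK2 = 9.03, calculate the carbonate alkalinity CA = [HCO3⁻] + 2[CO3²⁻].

[CO2*] = KH · pCO2 = 10^(−1.59) × 705×10^-6 = 1.812×10^-5 mol/kg
α₀ = 1/(1 + K1/[H⁺] + K1K2/[H⁺]²) = 1/(1 + 10^+2.21 + 10^+1.35) = 0.005389
DIC = [CO2*]/α₀ = 1.812×10^-5 / 0.005389 = 3.363 mmol/kg
CA = (α₁ + 2α₂)·DIC = (0.8740 + 2×0.1206) × 3.363 = 3.75 mmol/kg

CA = 3.75 mmol/kg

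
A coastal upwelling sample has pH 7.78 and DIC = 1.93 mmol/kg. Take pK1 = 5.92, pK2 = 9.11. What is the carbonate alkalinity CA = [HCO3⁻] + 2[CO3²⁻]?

CA = 1.99 mmol/kg

CA = [HCO3⁻] + 2[CO3²⁻] = (α₁ + 2α₂)·DIC
At pH 7.78: [H⁺]/K1 = 10^-1.86 = 0.013804, K2/[H⁺] = 10^-1.33 = 0.046774
α₁ = 1/(1 + 0.013804 + 0.046774) = 1/1.0606 = 0.9429; α₂ = α₁·K2/[H⁺] = 0.04410
α₁ + 2α₂ = 1.0311
CA = 1.0311 × 1.93 = 1.99 mmol/kg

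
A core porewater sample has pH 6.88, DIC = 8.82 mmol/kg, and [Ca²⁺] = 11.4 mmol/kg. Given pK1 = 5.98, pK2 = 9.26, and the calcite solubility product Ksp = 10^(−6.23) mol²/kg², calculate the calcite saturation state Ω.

Ω = 0.630

α₂ = 1 / (1 + [H⁺]/K2 + [H⁺]²/(K1K2)) = 1 / (1 + 10^+2.38 + 10^+1.48)
   = 1 / (1 + 239.88 + 30.200) = 1/271.08 = 0.003689
[CO3²⁻] = α₂ × DIC = 0.003689 × 8.82 = 0.03254 mmol/kg
Ksp = 10^(−6.23) = 5.888×10^-7
Ω = [Ca²⁺][CO3²⁻]/Ksp = (11.4×10^-3)(3.254×10^-5) / 5.888×10^-7 = 0.630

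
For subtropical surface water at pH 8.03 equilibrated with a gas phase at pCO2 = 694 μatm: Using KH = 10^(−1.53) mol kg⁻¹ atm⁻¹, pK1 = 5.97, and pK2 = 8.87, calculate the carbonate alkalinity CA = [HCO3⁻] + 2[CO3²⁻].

[CO2*] = KH · pCO2 = 10^(−1.53) × 694×10^-6 = 2.048×10^-5 mol/kg
α₀ = 1/(1 + K1/[H⁺] + K1K2/[H⁺]²) = 1/(1 + 10^+2.06 + 10^+1.22) = 0.007552
DIC = [CO2*]/α₀ = 2.048×10^-5 / 0.007552 = 2.712 mmol/kg
CA = (α₁ + 2α₂)·DIC = (0.8671 + 2×0.1253) × 2.712 = 3.03 mmol/kg

CA = 3.03 mmol/kg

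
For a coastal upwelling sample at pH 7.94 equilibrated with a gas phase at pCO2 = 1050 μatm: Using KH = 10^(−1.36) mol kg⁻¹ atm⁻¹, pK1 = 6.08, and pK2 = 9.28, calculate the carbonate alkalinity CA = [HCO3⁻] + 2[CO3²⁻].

[CO2*] = KH · pCO2 = 10^(−1.36) × 1050×10^-6 = 4.583×10^-5 mol/kg
α₀ = 1/(1 + K1/[H⁺] + K1K2/[H⁺]²) = 1/(1 + 10^+1.86 + 10^+0.52) = 0.01303
DIC = [CO2*]/α₀ = 4.583×10^-5 / 0.01303 = 3.518 mmol/kg
CA = (α₁ + 2α₂)·DIC = (0.9438 + 2×0.04314) × 3.518 = 3.62 mmol/kg

CA = 3.62 mmol/kg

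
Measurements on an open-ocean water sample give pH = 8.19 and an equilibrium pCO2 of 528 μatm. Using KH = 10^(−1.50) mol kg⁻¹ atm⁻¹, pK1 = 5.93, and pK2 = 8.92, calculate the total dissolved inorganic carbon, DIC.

[CO2*] = KH · pCO2 = 10^(−1.50) × 528×10^-6 = 1.670×10^-5 mol/kg
α₀ = 1/(1 + K1/[H⁺] + K1K2/[H⁺]²) = 1/(1 + 10^+2.26 + 10^+1.53) = 0.004611
DIC = [CO2*]/α₀ = 1.670×10^-5 / 0.004611 = 3.62 mmol/kg

DIC = 3.62 mmol/kg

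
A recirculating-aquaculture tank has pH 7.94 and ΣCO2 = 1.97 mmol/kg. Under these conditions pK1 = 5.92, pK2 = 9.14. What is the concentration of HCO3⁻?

α₁ = 1 / (1 + [H⁺]/K1 + K2/[H⁺]) = 1 / (1 + 10^-2.02 + 10^-1.20)
   = 1 / (1 + 0.0095499 + 0.063096) = 1/1.0726 = 0.9323
[HCO3⁻] = α₁ × DIC = 0.9323 × 1.97 = 1.84 mmol/kg

[HCO3⁻] = 1.84 mmol/kg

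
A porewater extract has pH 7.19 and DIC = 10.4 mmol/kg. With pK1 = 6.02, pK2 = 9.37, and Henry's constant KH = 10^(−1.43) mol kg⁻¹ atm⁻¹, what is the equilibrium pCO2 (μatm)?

α₀ = 1 / (1 + K1/[H⁺] + K1K2/[H⁺]²) = 1 / (1 + 10^+1.17 + 10^-1.01)
   = 1 / (1 + 14.791 + 0.097724) = 1/15.889 = 0.06294
[CO2*] = α₀ × DIC = 0.06294 × 10.4 = 0.6545 mmol/kg
pCO2 = [CO2*]/KH = 6.545×10^-4 / 3.715×10^-2 = 1.76×10^4 μatm

pCO2 = 1.76×10^4 μatm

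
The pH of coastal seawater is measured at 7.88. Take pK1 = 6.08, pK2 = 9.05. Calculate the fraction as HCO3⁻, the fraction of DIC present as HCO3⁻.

α₁ = 0.923

α₁ = 1 / (1 + [H⁺]/K1 + K2/[H⁺]) = 1 / (1 + 10^-1.80 + 10^-1.17)
   = 1 / (1 + 0.015849 + 0.067608) = 1/1.0835 = 0.9230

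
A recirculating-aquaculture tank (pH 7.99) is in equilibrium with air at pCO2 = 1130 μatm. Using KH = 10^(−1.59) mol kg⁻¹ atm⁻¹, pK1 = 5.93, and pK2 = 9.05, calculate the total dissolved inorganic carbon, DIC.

DIC = 3.65 mmol/kg

[CO2*] = KH · pCO2 = 10^(−1.59) × 1130×10^-6 = 2.905×10^-5 mol/kg
α₀ = 1/(1 + K1/[H⁺] + K1K2/[H⁺]²) = 1/(1 + 10^+2.06 + 10^+1.00) = 0.007948
DIC = [CO2*]/α₀ = 2.905×10^-5 / 0.007948 = 3.65 mmol/kg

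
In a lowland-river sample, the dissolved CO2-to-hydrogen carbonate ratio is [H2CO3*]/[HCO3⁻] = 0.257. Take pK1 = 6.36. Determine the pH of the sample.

From K1 = [H⁺][HCO3⁻]/[H2CO3*]:  pH = pK1 − log₁₀([H2CO3*]/[HCO3⁻])
log₁₀(0.257) = -0.590
pH = 6.36 − (-0.590) = 6.95

pH = 6.95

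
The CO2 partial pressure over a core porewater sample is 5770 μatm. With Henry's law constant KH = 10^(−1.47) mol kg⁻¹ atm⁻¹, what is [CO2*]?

[CO2*] = 196 μmol/kg

KH = 10^(−1.47) = 3.388×10^-2 mol kg⁻¹ atm⁻¹
[CO2*] = KH · pCO2 = 3.388×10^-2 × 5770×10^-6 atm = 1.96×10^-4 mol/kg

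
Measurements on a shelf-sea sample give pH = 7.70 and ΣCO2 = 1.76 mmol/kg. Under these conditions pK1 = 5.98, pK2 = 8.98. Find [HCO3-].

α₁ = 1 / (1 + [H⁺]/K1 + K2/[H⁺]) = 1 / (1 + 10^-1.72 + 10^-1.28)
   = 1 / (1 + 0.019055 + 0.052481) = 1/1.0715 = 0.9332
[HCO3⁻] = α₁ × DIC = 0.9332 × 1.76 = 1.64 mmol/kg

[HCO3⁻] = 1.64 mmol/kg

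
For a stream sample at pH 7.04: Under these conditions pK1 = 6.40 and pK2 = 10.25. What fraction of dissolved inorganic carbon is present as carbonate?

α₂ = 1 / (1 + [H⁺]/K2 + [H⁺]²/(K1K2)) = 1 / (1 + 10^+3.21 + 10^+2.57)
   = 1 / (1 + 1621.8 + 371.54) = 1/1994.3 = 0.0005014

α₂ = 0.000501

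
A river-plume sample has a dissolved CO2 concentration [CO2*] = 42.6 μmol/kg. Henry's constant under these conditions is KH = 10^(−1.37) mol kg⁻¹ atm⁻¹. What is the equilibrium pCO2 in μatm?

pCO2 = 999 μatm

KH = 10^(−1.37) = 4.266×10^-2 mol kg⁻¹ atm⁻¹
pCO2 = [CO2*]/KH = 42.6×10^-6 / 4.266×10^-2 = 9.99×10^-4 atm = 999 μatm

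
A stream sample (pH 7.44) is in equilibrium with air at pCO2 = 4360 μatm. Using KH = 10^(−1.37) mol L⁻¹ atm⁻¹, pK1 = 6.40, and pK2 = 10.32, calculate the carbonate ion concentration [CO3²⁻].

[CO3²⁻] = 2.69 μmol/L

[CO2*] = KH · pCO2 = 10^(−1.37) × 4360×10^-6 = 1.860×10^-4 mol/L
α₀ = 1/(1 + K1/[H⁺] + K1K2/[H⁺]²) = 1/(1 + 10^+1.04 + 10^-1.84) = 0.08348
DIC = [CO2*]/α₀ = 1.860×10^-4 / 0.08348 = 2.228 mmol/L
[CO3²⁻] = α₂·DIC; α₂ = 0.001207, so [CO3²⁻] = 0.001207 × 2.228 = 0.00269 mmol/L = 2.69 μmol/L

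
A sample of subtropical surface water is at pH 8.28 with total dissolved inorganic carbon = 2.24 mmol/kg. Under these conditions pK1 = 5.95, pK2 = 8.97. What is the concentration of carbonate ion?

α₂ = 1 / (1 + [H⁺]/K2 + [H⁺]²/(K1K2)) = 1 / (1 + 10^+0.69 + 10^-1.64)
   = 1 / (1 + 4.8978 + 0.022909) = 1/5.9207 = 0.1689
[CO3²⁻] = α₂ × DIC = 0.1689 × 2.24 = 0.378 mmol/kg

[CO3²⁻] = 0.378 mmol/kg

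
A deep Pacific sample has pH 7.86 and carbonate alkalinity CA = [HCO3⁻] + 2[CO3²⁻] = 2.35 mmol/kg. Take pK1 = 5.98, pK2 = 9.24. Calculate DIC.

CA = [HCO3⁻] + 2[CO3²⁻] = (α₁ + 2α₂)·DIC
At pH 7.86: [H⁺]/K1 = 10^-1.88 = 0.013183, K2/[H⁺] = 10^-1.38 = 0.041687
α₁ = 1/(1 + 0.013183 + 0.041687) = 1/1.0549 = 0.9480; α₂ = α₁·K2/[H⁺] = 0.03952
α₁ + 2α₂ = 1.0270
DIC = CA / (α₁ + 2α₂) = 2.35 / 1.0270 = 2.29 mmol/kg

DIC = 2.29 mmol/kg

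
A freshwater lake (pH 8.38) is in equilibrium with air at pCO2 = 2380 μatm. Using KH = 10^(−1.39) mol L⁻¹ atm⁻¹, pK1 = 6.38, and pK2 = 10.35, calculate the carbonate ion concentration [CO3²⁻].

[CO2*] = KH · pCO2 = 10^(−1.39) × 2380×10^-6 = 9.696×10^-5 mol/L
α₀ = 1/(1 + K1/[H⁺] + K1K2/[H⁺]²) = 1/(1 + 10^+2.00 + 10^+0.03) = 0.009797
DIC = [CO2*]/α₀ = 9.696×10^-5 / 0.009797 = 9.896 mmol/L
[CO3²⁻] = α₂·DIC; α₂ = 0.01050, so [CO3²⁻] = 0.01050 × 9.896 = 0.104 mmol/L

[CO3²⁻] = 0.104 mmol/L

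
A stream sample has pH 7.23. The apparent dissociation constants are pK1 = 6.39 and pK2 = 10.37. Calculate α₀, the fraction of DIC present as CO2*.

α₀ = 0.126

α₀ = 1 / (1 + K1/[H⁺] + K1K2/[H⁺]²) = 1 / (1 + 10^+0.84 + 10^-2.30)
   = 1 / (1 + 6.9183 + 0.0050119) = 1/7.9233 = 0.1262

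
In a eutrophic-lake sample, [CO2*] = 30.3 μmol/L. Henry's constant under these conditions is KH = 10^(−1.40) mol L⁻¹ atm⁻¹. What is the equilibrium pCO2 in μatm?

KH = 10^(−1.40) = 3.981×10^-2 mol L⁻¹ atm⁻¹
pCO2 = [CO2*]/KH = 30.3×10^-6 / 3.981×10^-2 = 7.61×10^-4 atm = 761 μatm

pCO2 = 761 μatm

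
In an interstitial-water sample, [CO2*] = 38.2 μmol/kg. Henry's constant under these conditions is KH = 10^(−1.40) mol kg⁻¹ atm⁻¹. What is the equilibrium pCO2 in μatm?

pCO2 = 960 μatm

KH = 10^(−1.40) = 3.981×10^-2 mol kg⁻¹ atm⁻¹
pCO2 = [CO2*]/KH = 38.2×10^-6 / 3.981×10^-2 = 9.60×10^-4 atm = 960 μatm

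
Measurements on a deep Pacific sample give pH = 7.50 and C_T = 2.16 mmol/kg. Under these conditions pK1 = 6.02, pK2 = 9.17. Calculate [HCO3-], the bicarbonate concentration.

α₁ = 1 / (1 + [H⁺]/K1 + K2/[H⁺]) = 1 / (1 + 10^-1.48 + 10^-1.67)
   = 1 / (1 + 0.033113 + 0.021380) = 1/1.0545 = 0.9483
[HCO3⁻] = α₁ × DIC = 0.9483 × 2.16 = 2.05 mmol/kg

[HCO3⁻] = 2.05 mmol/kg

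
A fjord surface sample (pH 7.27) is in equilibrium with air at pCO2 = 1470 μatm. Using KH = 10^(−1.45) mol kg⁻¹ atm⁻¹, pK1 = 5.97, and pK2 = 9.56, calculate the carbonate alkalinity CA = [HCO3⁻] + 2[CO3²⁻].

[CO2*] = KH · pCO2 = 10^(−1.45) × 1470×10^-6 = 5.216×10^-5 mol/kg
α₀ = 1/(1 + K1/[H⁺] + K1K2/[H⁺]²) = 1/(1 + 10^+1.30 + 10^-0.99) = 0.04749
DIC = [CO2*]/α₀ = 5.216×10^-5 / 0.04749 = 1.098 mmol/kg
CA = (α₁ + 2α₂)·DIC = (0.9476 + 2×0.004860) × 1.098 = 1.05 mmol/kg

CA = 1.05 mmol/kg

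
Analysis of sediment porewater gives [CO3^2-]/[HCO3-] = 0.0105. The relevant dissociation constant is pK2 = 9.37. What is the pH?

pH = 7.39

From K2 = [H⁺][CO3^2-]/[HCO3-]:  pH = pK2 + log₁₀([CO3^2-]/[HCO3-])
log₁₀(0.0105) = -1.979
pH = 9.37 + (-1.979) = 7.39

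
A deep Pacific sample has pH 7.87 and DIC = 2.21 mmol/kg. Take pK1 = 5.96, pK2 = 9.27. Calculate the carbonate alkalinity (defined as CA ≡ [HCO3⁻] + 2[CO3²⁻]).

CA = 2.27 mmol/kg

CA = [HCO3⁻] + 2[CO3²⁻] = (α₁ + 2α₂)·DIC
At pH 7.87: [H⁺]/K1 = 10^-1.91 = 0.012303, K2/[H⁺] = 10^-1.40 = 0.039811
α₁ = 1/(1 + 0.012303 + 0.039811) = 1/1.0521 = 0.9505; α₂ = α₁·K2/[H⁺] = 0.03784
α₁ + 2α₂ = 1.0261
CA = 1.0261 × 2.21 = 2.27 mmol/kg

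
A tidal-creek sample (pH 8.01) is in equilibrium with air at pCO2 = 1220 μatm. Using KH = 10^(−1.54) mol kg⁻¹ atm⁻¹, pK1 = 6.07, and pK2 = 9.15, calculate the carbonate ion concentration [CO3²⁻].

[CO2*] = KH · pCO2 = 10^(−1.54) × 1220×10^-6 = 3.519×10^-5 mol/kg
α₀ = 1/(1 + K1/[H⁺] + K1K2/[H⁺]²) = 1/(1 + 10^+1.94 + 10^+0.80) = 0.01059
DIC = [CO2*]/α₀ = 3.519×10^-5 / 0.01059 = 3.322 mmol/kg
[CO3²⁻] = α₂·DIC; α₂ = 0.06683, so [CO3²⁻] = 0.06683 × 3.322 = 0.222 mmol/kg

[CO3²⁻] = 0.222 mmol/kg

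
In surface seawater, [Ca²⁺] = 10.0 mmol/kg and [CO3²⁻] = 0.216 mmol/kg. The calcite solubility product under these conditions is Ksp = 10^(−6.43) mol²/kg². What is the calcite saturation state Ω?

Ksp = 10^(−6.43) = 3.715×10^-7
Ω = [Ca²⁺][CO3²⁻]/Ksp = (10.0×10^-3)(0.216×10^-3) / 3.715×10^-7 = 5.81

Ω = 5.81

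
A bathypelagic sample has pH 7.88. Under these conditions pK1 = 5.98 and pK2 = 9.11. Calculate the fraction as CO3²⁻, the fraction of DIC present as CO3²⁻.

α₂ = 1 / (1 + [H⁺]/K2 + [H⁺]²/(K1K2)) = 1 / (1 + 10^+1.23 + 10^-0.67)
   = 1 / (1 + 16.982 + 0.21380) = 1/18.196 = 0.05496

α₂ = 0.0550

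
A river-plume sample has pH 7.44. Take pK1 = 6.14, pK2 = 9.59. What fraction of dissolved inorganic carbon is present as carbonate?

α₂ = 0.00670

α₂ = 1 / (1 + [H⁺]/K2 + [H⁺]²/(K1K2)) = 1 / (1 + 10^+2.15 + 10^+0.85)
   = 1 / (1 + 141.25 + 7.0795) = 1/149.33 = 0.006696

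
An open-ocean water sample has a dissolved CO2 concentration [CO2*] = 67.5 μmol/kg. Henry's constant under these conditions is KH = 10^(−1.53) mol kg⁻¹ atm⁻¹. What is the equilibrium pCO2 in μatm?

pCO2 = 2290 μatm

KH = 10^(−1.53) = 2.951×10^-2 mol kg⁻¹ atm⁻¹
pCO2 = [CO2*]/KH = 67.5×10^-6 / 2.951×10^-2 = 2.29×10^-3 atm = 2290 μatm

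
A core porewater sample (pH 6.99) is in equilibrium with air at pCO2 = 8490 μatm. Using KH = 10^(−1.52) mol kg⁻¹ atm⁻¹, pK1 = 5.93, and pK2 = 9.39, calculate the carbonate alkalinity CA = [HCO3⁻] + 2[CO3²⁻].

CA = 2.97 mmol/kg

[CO2*] = KH · pCO2 = 10^(−1.52) × 8490×10^-6 = 2.564×10^-4 mol/kg
α₀ = 1/(1 + K1/[H⁺] + K1K2/[H⁺]²) = 1/(1 + 10^+1.06 + 10^-1.34) = 0.07983
DIC = [CO2*]/α₀ = 2.564×10^-4 / 0.07983 = 3.212 mmol/kg
CA = (α₁ + 2α₂)·DIC = (0.9165 + 2×0.003649) × 3.212 = 2.97 mmol/kg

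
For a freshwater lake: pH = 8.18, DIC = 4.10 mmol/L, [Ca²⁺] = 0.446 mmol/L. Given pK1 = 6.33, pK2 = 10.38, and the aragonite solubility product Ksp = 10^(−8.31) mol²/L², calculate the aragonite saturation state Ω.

α₂ = 1 / (1 + [H⁺]/K2 + [H⁺]²/(K1K2)) = 1 / (1 + 10^+2.20 + 10^+0.35)
   = 1 / (1 + 158.49 + 2.2387) = 1/161.73 = 0.006183
[CO3²⁻] = α₂ × DIC = 0.006183 × 4.10 = 0.02535 mmol/L
Ksp = 10^(−8.31) = 4.898×10^-9
Ω = [Ca²⁺][CO3²⁻]/Ksp = (0.446×10^-3)(2.535×10^-5) / 4.898×10^-9 = 2.31

Ω = 2.31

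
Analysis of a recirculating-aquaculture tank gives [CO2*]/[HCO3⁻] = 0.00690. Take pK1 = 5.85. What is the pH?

pH = 8.01

From K1 = [H⁺][HCO3⁻]/[CO2*]:  pH = pK1 − log₁₀([CO2*]/[HCO3⁻])
log₁₀(0.00690) = -2.161
pH = 5.85 − (-2.161) = 8.01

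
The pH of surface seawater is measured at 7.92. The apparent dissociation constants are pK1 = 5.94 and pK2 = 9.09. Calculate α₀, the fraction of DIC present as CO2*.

α₀ = 0.00971

α₀ = 1 / (1 + K1/[H⁺] + K1K2/[H⁺]²) = 1 / (1 + 10^+1.98 + 10^+0.81)
   = 1 / (1 + 95.499 + 6.4565) = 1/102.96 = 0.009713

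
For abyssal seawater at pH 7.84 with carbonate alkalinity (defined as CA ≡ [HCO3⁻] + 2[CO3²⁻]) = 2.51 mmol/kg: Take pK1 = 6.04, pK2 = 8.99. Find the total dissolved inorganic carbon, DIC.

CA = [HCO3⁻] + 2[CO3²⁻] = (α₁ + 2α₂)·DIC
At pH 7.84: [H⁺]/K1 = 10^-1.80 = 0.015849, K2/[H⁺] = 10^-1.15 = 0.070795
α₁ = 1/(1 + 0.015849 + 0.070795) = 1/1.0866 = 0.9203; α₂ = α₁·K2/[H⁺] = 0.06515
α₁ + 2α₂ = 1.0506
DIC = CA / (α₁ + 2α₂) = 2.51 / 1.0506 = 2.39 mmol/kg

DIC = 2.39 mmol/kg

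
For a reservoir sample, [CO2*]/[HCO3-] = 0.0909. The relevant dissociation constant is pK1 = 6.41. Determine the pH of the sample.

pH = 7.45

From K1 = [H⁺][HCO3-]/[CO2*]:  pH = pK1 − log₁₀([CO2*]/[HCO3-])
log₁₀(0.0909) = -1.041
pH = 6.41 − (-1.041) = 7.45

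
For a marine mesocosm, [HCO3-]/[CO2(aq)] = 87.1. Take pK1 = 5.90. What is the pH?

pH = 7.84

From K1 = [H⁺][HCO3-]/[CO2(aq)]:  pH = pK1 + log₁₀([HCO3-]/[CO2(aq)])
log₁₀(87.1) = +1.940
pH = 5.90 + (+1.940) = 7.84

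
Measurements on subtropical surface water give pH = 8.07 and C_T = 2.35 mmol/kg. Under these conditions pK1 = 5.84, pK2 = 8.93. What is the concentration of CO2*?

[CO2*] = 12.1 μmol/kg

α₀ = 1 / (1 + K1/[H⁺] + K1K2/[H⁺]²) = 1 / (1 + 10^+2.23 + 10^+1.37)
   = 1 / (1 + 169.82 + 23.442) = 1/194.27 = 0.005148
[CO2*] = α₀ × DIC = 0.005148 × 2.35 = 0.0121 mmol/kg = 12.1 μmol/kg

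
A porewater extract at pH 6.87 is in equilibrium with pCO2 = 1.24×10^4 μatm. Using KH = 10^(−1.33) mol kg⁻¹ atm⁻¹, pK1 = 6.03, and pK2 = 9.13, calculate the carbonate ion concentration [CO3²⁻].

[CO3²⁻] = 0.0221 mmol/kg

[CO2*] = KH · pCO2 = 10^(−1.33) × 1.24×10^4×10^-6 = 5.800×10^-4 mol/kg
α₀ = 1/(1 + K1/[H⁺] + K1K2/[H⁺]²) = 1/(1 + 10^+0.84 + 10^-1.42) = 0.1257
DIC = [CO2*]/α₀ = 5.800×10^-4 / 0.1257 = 4.615 mmol/kg
[CO3²⁻] = α₂·DIC; α₂ = 0.004778, so [CO3²⁻] = 0.004778 × 4.615 = 0.0221 mmol/kg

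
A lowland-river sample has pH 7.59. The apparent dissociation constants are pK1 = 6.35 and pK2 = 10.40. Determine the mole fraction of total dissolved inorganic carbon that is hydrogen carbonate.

α₁ = 1 / (1 + [H⁺]/K1 + K2/[H⁺]) = 1 / (1 + 10^-1.24 + 10^-2.81)
   = 1 / (1 + 0.057544 + 0.0015488) = 1/1.0591 = 0.9442

α₁ = 0.944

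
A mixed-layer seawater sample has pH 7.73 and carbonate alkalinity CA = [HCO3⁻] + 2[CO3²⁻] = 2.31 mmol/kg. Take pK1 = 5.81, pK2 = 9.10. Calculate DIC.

CA = [HCO3⁻] + 2[CO3²⁻] = (α₁ + 2α₂)·DIC
At pH 7.73: [H⁺]/K1 = 10^-1.92 = 0.012023, K2/[H⁺] = 10^-1.37 = 0.042658
α₁ = 1/(1 + 0.012023 + 0.042658) = 1/1.0547 = 0.9482; α₂ = α₁·K2/[H⁺] = 0.04045
α₁ + 2α₂ = 1.0290
DIC = CA / (α₁ + 2α₂) = 2.31 / 1.0290 = 2.24 mmol/kg

DIC = 2.24 mmol/kg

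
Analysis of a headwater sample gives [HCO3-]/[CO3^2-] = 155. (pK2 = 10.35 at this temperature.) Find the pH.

pH = 8.16

From K2 = [H⁺][CO3^2-]/[HCO3-]:  pH = pK2 − log₁₀([HCO3-]/[CO3^2-])
log₁₀(155) = +2.190
pH = 10.35 − (+2.190) = 8.16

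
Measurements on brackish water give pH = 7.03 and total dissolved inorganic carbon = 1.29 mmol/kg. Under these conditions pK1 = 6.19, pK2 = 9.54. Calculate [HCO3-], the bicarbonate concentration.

[HCO3⁻] = 1.12 mmol/kg

α₁ = 1 / (1 + [H⁺]/K1 + K2/[H⁺]) = 1 / (1 + 10^-0.84 + 10^-2.51)
   = 1 / (1 + 0.14454 + 0.0030903) = 1/1.1476 = 0.8714
[HCO3⁻] = α₁ × DIC = 0.8714 × 1.29 = 1.12 mmol/kg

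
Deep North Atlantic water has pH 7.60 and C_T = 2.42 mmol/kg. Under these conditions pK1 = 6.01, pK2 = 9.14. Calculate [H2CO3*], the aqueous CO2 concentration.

[CO2*] = 0.0590 mmol/kg

α₀ = 1 / (1 + K1/[H⁺] + K1K2/[H⁺]²) = 1 / (1 + 10^+1.59 + 10^+0.05)
   = 1 / (1 + 38.905 + 1.1220) = 1/41.027 = 0.02437
[CO2*] = α₀ × DIC = 0.02437 × 2.42 = 0.0590 mmol/kg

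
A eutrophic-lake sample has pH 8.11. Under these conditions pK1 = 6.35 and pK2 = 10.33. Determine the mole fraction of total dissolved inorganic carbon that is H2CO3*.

α₀ = 0.0170

α₀ = 1 / (1 + K1/[H⁺] + K1K2/[H⁺]²) = 1 / (1 + 10^+1.76 + 10^-0.46)
   = 1 / (1 + 57.544 + 0.34674) = 1/58.891 = 0.01698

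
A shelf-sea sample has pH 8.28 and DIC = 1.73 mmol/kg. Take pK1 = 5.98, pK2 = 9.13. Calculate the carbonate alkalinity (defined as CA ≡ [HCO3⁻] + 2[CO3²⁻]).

CA = 1.94 mmol/kg

CA = [HCO3⁻] + 2[CO3²⁻] = (α₁ + 2α₂)·DIC
At pH 8.28: [H⁺]/K1 = 10^-2.30 = 0.0050119, K2/[H⁺] = 10^-0.85 = 0.14125
α₁ = 1/(1 + 0.0050119 + 0.14125) = 1/1.1463 = 0.8724; α₂ = α₁·K2/[H⁺] = 0.1232
α₁ + 2α₂ = 1.1189
CA = 1.1189 × 1.73 = 1.94 mmol/kg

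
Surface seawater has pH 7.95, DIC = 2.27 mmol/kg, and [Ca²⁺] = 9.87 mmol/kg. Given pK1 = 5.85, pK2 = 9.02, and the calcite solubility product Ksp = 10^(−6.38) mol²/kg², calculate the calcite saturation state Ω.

Ω = 4.19

α₂ = 1 / (1 + [H⁺]/K2 + [H⁺]²/(K1K2)) = 1 / (1 + 10^+1.07 + 10^-1.03)
   = 1 / (1 + 11.749 + 0.093325) = 1/12.842 = 0.07787
[CO3²⁻] = α₂ × DIC = 0.07787 × 2.27 = 0.1768 mmol/kg
Ksp = 10^(−6.38) = 4.169×10^-7
Ω = [Ca²⁺][CO3²⁻]/Ksp = (9.87×10^-3)(1.768×10^-4) / 4.169×10^-7 = 4.19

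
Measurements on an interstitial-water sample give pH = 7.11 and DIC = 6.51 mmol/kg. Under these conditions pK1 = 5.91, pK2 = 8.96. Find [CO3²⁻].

[CO3²⁻] = 0.0854 mmol/kg

α₂ = 1 / (1 + [H⁺]/K2 + [H⁺]²/(K1K2)) = 1 / (1 + 10^+1.85 + 10^+0.65)
   = 1 / (1 + 70.795 + 4.4668) = 1/76.261 = 0.01311
[CO3²⁻] = α₂ × DIC = 0.01311 × 6.51 = 0.0854 mmol/kg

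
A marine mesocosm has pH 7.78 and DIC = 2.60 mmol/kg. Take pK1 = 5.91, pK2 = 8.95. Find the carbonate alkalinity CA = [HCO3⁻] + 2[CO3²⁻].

CA = [HCO3⁻] + 2[CO3²⁻] = (α₁ + 2α₂)·DIC
At pH 7.78: [H⁺]/K1 = 10^-1.87 = 0.013490, K2/[H⁺] = 10^-1.17 = 0.067608
α₁ = 1/(1 + 0.013490 + 0.067608) = 1/1.0811 = 0.9250; α₂ = α₁·K2/[H⁺] = 0.06254
α₁ + 2α₂ = 1.0501
CA = 1.0501 × 2.60 = 2.73 mmol/kg

CA = 2.73 mmol/kg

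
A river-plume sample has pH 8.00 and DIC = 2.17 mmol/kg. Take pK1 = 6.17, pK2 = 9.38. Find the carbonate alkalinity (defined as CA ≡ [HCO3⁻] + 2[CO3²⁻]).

CA = 2.23 mmol/kg

CA = [HCO3⁻] + 2[CO3²⁻] = (α₁ + 2α₂)·DIC
At pH 8.00: [H⁺]/K1 = 10^-1.83 = 0.014791, K2/[H⁺] = 10^-1.38 = 0.041687
α₁ = 1/(1 + 0.014791 + 0.041687) = 1/1.0565 = 0.9465; α₂ = α₁·K2/[H⁺] = 0.03946
α₁ + 2α₂ = 1.0255
CA = 1.0255 × 2.17 = 2.23 mmol/kg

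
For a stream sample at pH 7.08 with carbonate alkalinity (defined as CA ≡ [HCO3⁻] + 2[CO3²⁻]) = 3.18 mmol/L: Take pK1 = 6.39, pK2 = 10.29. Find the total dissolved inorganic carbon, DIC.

DIC = 3.83 mmol/L

CA = [HCO3⁻] + 2[CO3²⁻] = (α₁ + 2α₂)·DIC
At pH 7.08: [H⁺]/K1 = 10^-0.69 = 0.20417, K2/[H⁺] = 10^-3.21 = 0.00061660
α₁ = 1/(1 + 0.20417 + 0.00061660) = 1/1.2048 = 0.8300; α₂ = α₁·K2/[H⁺] = 0.0005118
α₁ + 2α₂ = 0.8310
DIC = CA / (α₁ + 2α₂) = 3.18 / 0.8310 = 3.83 mmol/L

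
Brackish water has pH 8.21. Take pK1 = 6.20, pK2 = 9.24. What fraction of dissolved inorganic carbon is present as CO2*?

α₀ = 0.00886

α₀ = 1 / (1 + K1/[H⁺] + K1K2/[H⁺]²) = 1 / (1 + 10^+2.01 + 10^+0.98)
   = 1 / (1 + 102.33 + 9.5499) = 1/112.88 = 0.008859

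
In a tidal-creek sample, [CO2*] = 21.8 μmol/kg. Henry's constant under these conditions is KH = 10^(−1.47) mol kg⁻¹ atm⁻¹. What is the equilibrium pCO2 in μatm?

pCO2 = 643 μatm

KH = 10^(−1.47) = 3.388×10^-2 mol kg⁻¹ atm⁻¹
pCO2 = [CO2*]/KH = 21.8×10^-6 / 3.388×10^-2 = 6.43×10^-4 atm = 643 μatm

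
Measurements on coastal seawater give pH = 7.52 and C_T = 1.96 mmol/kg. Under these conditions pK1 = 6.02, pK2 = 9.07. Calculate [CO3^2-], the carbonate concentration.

[CO3²⁻] = 0.0521 mmol/kg

α₂ = 1 / (1 + [H⁺]/K2 + [H⁺]²/(K1K2)) = 1 / (1 + 10^+1.55 + 10^+0.05)
   = 1 / (1 + 35.481 + 1.1220) = 1/37.603 = 0.02659
[CO3²⁻] = α₂ × DIC = 0.02659 × 1.96 = 0.0521 mmol/kg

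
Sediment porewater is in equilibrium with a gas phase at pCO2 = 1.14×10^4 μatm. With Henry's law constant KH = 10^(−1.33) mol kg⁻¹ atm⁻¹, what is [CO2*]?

KH = 10^(−1.33) = 4.677×10^-2 mol kg⁻¹ atm⁻¹
[CO2*] = KH · pCO2 = 4.677×10^-2 × 1.14×10^4×10^-6 atm = 5.33×10^-4 mol/kg

[CO2*] = 533 μmol/kg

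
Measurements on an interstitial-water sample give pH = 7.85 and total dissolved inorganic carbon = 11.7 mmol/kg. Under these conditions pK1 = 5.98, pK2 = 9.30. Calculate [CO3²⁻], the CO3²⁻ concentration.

α₂ = 1 / (1 + [H⁺]/K2 + [H⁺]²/(K1K2)) = 1 / (1 + 10^+1.45 + 10^-0.42)
   = 1 / (1 + 28.184 + 0.38019) = 1/29.564 = 0.03382
[CO3²⁻] = α₂ × DIC = 0.03382 × 11.7 = 0.396 mmol/kg

[CO3²⁻] = 0.396 mmol/kg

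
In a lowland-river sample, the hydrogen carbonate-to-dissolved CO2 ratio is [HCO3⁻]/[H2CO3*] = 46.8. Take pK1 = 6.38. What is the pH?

From K1 = [H⁺][HCO3⁻]/[H2CO3*]:  pH = pK1 + log₁₀([HCO3⁻]/[H2CO3*])
log₁₀(46.8) = +1.670
pH = 6.38 + (+1.670) = 8.05

pH = 8.05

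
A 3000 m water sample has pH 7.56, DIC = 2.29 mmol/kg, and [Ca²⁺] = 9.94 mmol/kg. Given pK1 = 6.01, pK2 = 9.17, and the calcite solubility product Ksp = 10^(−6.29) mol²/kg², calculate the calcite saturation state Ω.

Ω = 1.03

α₂ = 1 / (1 + [H⁺]/K2 + [H⁺]²/(K1K2)) = 1 / (1 + 10^+1.61 + 10^+0.06)
   = 1 / (1 + 40.738 + 1.1482) = 1/42.886 = 0.02332
[CO3²⁻] = α₂ × DIC = 0.02332 × 2.29 = 0.05340 mmol/kg
Ksp = 10^(−6.29) = 5.129×10^-7
Ω = [Ca²⁺][CO3²⁻]/Ksp = (9.94×10^-3)(5.340×10^-5) / 5.129×10^-7 = 1.03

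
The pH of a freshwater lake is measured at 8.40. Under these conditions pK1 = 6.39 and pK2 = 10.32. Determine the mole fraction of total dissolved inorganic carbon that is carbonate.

α₂ = 0.0118

α₂ = 1 / (1 + [H⁺]/K2 + [H⁺]²/(K1K2)) = 1 / (1 + 10^+1.92 + 10^-0.09)
   = 1 / (1 + 83.176 + 0.81283) = 1/84.989 = 0.01177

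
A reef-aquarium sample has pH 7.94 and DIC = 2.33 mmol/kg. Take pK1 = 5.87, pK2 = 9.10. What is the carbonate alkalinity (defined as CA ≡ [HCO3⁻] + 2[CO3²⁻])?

CA = 2.46 mmol/kg

CA = [HCO3⁻] + 2[CO3²⁻] = (α₁ + 2α₂)·DIC
At pH 7.94: [H⁺]/K1 = 10^-2.07 = 0.0085114, K2/[H⁺] = 10^-1.16 = 0.069183
α₁ = 1/(1 + 0.0085114 + 0.069183) = 1/1.0777 = 0.9279; α₂ = α₁·K2/[H⁺] = 0.06420
α₁ + 2α₂ = 1.0563
CA = 1.0563 × 2.33 = 2.46 mmol/kg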